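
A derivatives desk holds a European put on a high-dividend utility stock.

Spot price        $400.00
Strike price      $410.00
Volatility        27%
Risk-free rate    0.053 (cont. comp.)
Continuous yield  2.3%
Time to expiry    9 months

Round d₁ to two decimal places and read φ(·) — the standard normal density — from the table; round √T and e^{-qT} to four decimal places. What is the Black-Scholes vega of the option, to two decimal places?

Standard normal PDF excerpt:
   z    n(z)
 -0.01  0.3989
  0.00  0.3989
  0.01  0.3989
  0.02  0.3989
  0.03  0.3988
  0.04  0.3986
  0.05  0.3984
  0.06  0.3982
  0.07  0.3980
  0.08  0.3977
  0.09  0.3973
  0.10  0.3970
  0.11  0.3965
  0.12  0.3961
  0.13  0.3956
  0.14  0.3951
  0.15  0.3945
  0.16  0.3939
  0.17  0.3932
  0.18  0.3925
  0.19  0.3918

σ√T = 0.27 × 0.8660 = 0.2338
d₁ = [ln(400/410) + (0.053 − 0.023 + 0.27²/2)·0.75] / 0.2338 = [-0.0247 + 0.0498] / 0.2338 = 0.1075 ≈ 0.11
√T = √0.75 = 0.8660
φ(d₁) = φ(0.11) = 0.3965
exp(−qT) = exp(−0.023·0.75) = 0.9829
vega = S·exp(−qT)·φ(d₁)·√T = 400·0.9829·0.3965·0.8660 = 134.9990

135.00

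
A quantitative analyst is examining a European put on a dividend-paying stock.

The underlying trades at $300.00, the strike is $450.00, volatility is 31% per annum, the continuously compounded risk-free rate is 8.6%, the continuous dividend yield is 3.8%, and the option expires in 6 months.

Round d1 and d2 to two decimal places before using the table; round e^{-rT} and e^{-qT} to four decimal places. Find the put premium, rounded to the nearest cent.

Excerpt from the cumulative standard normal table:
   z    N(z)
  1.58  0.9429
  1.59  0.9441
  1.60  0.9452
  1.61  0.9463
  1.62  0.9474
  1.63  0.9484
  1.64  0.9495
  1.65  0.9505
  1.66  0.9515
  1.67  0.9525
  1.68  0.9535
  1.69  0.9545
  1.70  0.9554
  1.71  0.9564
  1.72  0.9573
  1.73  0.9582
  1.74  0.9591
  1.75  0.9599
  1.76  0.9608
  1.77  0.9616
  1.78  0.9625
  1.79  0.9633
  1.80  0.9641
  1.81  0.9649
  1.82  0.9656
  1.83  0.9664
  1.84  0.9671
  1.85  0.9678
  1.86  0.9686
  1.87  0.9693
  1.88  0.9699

$138.00

σ√T = 0.31 × 0.7071 = 0.2192
d₁ = [ln(300/450) + (0.086 − 0.038 + 0.31²/2)·0.5] / 0.2192 = [-0.4055 + 0.0480] / 0.2192 = -1.6306 → -1.63
d₂ = d₁ − σ√T = -1.6306 − 0.2192 = -1.8498 → -1.85
e^(−qT) = e^(−0.038·0.5) = 0.9812;  e^(−rT) = e^(−0.086·0.5) = 0.9579
P = 450·0.9579·N(1.85) − 300·0.9812·N(1.63) = 450·0.9579·0.9678 − 300·0.9812·0.9484 = 417.1750 − 279.1710 = 138.0040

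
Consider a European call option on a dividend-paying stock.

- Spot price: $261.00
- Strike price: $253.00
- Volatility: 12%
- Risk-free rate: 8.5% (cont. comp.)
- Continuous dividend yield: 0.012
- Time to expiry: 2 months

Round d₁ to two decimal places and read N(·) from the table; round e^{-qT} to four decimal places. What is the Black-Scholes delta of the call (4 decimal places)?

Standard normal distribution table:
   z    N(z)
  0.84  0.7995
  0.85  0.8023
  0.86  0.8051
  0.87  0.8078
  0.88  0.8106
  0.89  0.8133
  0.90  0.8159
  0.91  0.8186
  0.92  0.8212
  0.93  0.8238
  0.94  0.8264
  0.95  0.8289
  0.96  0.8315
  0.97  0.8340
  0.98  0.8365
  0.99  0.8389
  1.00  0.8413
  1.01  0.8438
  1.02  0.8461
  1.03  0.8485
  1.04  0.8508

0.8170

σ√T = 0.12 × 0.4082 = 0.0490
d₁ = [ln(261/253) + (0.085 − 0.012 + 0.12²/2)·0.1667] / 0.0490 = [0.0311 + 0.0134] / 0.0490 = 0.9083 → 0.91
N(d₁) = N(0.91) = 0.8186
Δ_call = e^(−qT)·N(d₁) = 0.9980·0.8186 = 0.8170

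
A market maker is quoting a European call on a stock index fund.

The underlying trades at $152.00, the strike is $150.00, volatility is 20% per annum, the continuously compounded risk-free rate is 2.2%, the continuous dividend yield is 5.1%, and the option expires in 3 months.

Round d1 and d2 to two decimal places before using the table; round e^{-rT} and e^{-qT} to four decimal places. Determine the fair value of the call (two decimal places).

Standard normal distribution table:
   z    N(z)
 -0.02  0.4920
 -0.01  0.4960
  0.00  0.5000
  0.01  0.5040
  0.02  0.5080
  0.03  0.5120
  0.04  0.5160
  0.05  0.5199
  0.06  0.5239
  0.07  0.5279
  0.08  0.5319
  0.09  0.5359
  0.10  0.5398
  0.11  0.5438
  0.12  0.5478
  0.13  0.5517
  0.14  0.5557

$6.42

σ√T = 0.2·√0.25 = 0.1000
d₁ = [ln(152/150) + (0.022 − 0.051 + 0.2²/2)·0.25] / 0.1000 = [0.0132 − 0.0022] / 0.1000 = 0.1100 which rounds to 0.11
d₂ = d₁ − σ√T = 0.1100 − 0.1000 = 0.0100 which rounds to 0.01
exp(−qT) = exp(−0.051·0.25) = 0.9873;  exp(−rT) = exp(−0.022·0.25) = 0.9945
C = 152·0.9873·N(0.11) − 150·0.9945·N(0.01) = 152·0.9873·0.5438 − 150·0.9945·0.5040 = 81.6078 − 75.1842 = 6.4236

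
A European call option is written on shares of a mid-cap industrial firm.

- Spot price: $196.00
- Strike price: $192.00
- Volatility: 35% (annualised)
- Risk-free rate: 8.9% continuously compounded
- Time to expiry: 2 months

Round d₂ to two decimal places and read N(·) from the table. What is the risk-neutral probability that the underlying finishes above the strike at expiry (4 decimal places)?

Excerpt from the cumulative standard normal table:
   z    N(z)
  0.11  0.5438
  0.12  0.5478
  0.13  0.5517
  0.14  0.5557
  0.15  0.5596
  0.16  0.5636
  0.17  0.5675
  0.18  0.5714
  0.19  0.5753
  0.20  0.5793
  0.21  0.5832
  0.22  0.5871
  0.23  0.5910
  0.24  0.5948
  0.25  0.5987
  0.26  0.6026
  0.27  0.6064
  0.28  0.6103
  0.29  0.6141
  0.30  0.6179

0.5714

T = 0.1667;  σ√T = 0.1429
d₁ = [ln(196/192) + (0.089 + ½·0.35²)·0.1667] / (σ√T) = (0.0206 + 0.0250) / 0.1429 = 0.3196 ≈ 0.32
d₂ = 0.3196 − 0.1429 = 0.1767 ≈ 0.18
Pr(exercise) under Q = N(d₂) = 0.5714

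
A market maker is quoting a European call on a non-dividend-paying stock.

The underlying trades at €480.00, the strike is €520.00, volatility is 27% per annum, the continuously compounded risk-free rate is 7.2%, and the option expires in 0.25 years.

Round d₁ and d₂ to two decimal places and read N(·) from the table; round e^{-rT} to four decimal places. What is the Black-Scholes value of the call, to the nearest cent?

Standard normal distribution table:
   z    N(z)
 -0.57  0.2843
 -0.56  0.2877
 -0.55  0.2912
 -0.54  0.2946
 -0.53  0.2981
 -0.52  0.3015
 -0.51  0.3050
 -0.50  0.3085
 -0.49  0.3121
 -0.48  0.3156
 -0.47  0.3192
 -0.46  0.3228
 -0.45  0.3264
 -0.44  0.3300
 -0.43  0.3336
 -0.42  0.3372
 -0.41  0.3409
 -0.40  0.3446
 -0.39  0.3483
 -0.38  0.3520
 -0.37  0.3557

σ√T = 0.27 × 0.5000 = 0.1350
d₁ = [ln(480/520) + (0.072 + 0.27²/2)·0.25] / 0.1350 = [-0.0800 + 0.0271] / 0.1350 = -0.3921 ⇒ -0.39
d₂ = d₁ − σ√T = -0.3921 − 0.1350 = -0.5271 ⇒ -0.53
exp(−rT) = exp(−0.072·0.25) = 0.9822
C = 480·N(-0.39) − 520·0.9822·N(-0.53) = 480·0.3483 − 520·0.9822·0.2981 = 167.1840 − 152.2528 = 14.9312

€14.93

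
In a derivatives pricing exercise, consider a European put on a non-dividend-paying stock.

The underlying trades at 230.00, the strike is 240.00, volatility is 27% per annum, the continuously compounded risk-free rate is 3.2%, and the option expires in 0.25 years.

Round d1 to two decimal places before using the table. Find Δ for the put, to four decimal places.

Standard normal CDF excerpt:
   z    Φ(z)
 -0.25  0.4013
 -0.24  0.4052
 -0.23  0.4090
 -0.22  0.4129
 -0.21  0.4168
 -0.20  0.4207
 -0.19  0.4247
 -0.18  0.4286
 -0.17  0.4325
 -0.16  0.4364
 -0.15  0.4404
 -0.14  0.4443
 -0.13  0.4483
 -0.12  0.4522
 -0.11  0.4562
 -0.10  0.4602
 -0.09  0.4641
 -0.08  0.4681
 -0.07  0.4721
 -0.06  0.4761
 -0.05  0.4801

σ√T = 0.27 × 0.5000 = 0.1350
d₁ = [ln(230/240) + (0.032 + ½·0.27²)·0.25] / (σ√T) = (-0.0426 + 0.0171) / 0.1350 = -0.1885 ≈ -0.19
N(d₁) = N(-0.19) = 0.4247
Δ_put = N(d₁) − 1 = 0.4247 − 1 = -0.5753

-0.5753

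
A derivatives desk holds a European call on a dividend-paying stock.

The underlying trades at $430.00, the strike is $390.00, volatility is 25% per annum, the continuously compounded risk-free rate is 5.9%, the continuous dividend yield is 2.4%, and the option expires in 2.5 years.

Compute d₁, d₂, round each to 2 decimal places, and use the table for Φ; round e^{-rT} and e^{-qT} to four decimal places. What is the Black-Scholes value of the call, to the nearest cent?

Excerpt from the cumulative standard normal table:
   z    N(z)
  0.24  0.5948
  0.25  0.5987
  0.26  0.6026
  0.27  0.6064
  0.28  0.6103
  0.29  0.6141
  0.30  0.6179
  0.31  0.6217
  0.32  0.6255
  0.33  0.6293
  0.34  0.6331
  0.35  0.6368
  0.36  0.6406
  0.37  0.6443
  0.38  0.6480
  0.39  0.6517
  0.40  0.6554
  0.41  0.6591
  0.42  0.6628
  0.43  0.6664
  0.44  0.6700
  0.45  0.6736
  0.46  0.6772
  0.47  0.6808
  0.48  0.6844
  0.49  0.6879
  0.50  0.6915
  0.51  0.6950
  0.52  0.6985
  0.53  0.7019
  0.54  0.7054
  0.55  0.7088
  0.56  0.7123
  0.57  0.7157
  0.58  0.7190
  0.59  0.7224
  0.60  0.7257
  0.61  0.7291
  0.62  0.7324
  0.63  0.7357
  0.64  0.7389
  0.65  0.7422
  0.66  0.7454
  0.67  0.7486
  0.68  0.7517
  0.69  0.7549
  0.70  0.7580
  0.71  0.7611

σ√T = 0.25·√2.5 = 0.3953
d₁ = [ln(430/390) + (0.059 − 0.024 + ½·0.25²)·2.5] / (σ√T) = (0.0976 + 0.1656) / 0.3953 = 0.6660 which rounds to 0.67
d₂ = 0.6660 − 0.3953 = 0.2707 which rounds to 0.27
e^(−qT) = e^(−0.024·2.5) = 0.9418;  e^(−rT) = e^(−0.059·2.5) = 0.8629
C = 430·0.9418·N(0.67) − 390·0.8629·N(0.27) = 430·0.9418·0.7486 − 390·0.8629·0.6064 = 303.1635 − 204.0724 = 99.0911

$99.09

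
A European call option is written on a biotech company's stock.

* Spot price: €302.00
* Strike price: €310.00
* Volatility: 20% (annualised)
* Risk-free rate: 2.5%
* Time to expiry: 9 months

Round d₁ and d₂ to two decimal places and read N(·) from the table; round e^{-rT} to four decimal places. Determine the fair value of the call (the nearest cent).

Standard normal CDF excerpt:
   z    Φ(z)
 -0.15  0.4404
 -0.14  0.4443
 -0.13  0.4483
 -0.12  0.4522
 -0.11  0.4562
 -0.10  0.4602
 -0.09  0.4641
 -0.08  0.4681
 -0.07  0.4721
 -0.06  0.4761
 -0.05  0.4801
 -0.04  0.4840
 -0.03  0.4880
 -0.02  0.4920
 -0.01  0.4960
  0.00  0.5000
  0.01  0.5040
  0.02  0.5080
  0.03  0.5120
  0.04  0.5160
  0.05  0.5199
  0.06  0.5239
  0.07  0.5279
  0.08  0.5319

€19.44

σ√T = 0.2·√0.75 = 0.1732
d₁ = [ln(302/310) + (0.025 + 0.2²/2)·0.75] / 0.1732 = [-0.0261 + 0.0338] / 0.1732 = 0.0439 which rounds to 0.04
d₂ = d₁ − σ√T = 0.0439 − 0.1732 = -0.1293 which rounds to -0.13
e^(−rT) = e^(−0.025·0.75) = 0.9814
N(d₁) = N(0.04) = 0.5160;  N(d₂) = N(-0.13) = 0.4483
C = 302·0.5160 − 310·0.9814·0.4483 = 155.8320 − 136.3881 = 19.4439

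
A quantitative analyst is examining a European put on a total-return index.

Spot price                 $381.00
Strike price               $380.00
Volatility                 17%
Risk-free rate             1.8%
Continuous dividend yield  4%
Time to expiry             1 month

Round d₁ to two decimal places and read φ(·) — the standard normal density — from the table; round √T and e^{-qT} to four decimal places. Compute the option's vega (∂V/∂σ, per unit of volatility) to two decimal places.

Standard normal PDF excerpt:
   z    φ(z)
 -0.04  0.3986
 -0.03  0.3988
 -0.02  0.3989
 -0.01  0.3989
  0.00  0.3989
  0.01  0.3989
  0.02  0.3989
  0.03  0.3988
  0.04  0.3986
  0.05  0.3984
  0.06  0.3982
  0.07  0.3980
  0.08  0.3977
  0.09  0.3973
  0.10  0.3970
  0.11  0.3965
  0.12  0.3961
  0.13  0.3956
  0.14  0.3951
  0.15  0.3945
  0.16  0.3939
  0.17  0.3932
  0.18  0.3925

43.70

σ√T = 0.17·√0.08333 = 0.0491
ln(S/K) + (r − q + σ²/2)T = ln(381/380) + (0.018 − 0.04 + 0.17²/2)·0.08333 = 0.0026 − 0.0006 = 0.0020
d₁ = 0.0020 / 0.0491 = 0.0407 ⇒ 0.04
√T = √0.08333 = 0.2887
φ(d₁) = φ(0.04) = 0.3986
exp(−qT) = exp(−0.04·0.08333) = 0.9967
vega = S·exp(−qT)·φ(d₁)·√T = 381·0.9967·0.3986·0.2887 = 43.6992
(Vega is the same for a European call and put with the same parameters.)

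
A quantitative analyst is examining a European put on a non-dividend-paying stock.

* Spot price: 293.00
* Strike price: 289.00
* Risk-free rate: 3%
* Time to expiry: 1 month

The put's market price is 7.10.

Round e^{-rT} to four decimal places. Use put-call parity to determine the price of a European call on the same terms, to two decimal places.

11.82

e^(−rT) = e^(−0.03·0.08333) = 0.9975
Put-call parity: C − P = S − K·e^(−rT) = 293 − 289·0.9975 = 293 − 288.2775 = 4.7225
C = P + (C − P) = 7.10 + (4.7225) = 11.8225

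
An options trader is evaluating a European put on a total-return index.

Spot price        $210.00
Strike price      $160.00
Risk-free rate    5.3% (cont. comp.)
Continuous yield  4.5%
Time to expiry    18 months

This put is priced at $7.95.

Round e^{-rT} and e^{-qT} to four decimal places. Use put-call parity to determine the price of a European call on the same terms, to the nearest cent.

e^(−qT) = e^(−0.045·1.5) = 0.9347;  e^(−rT) = e^(−0.053·1.5) = 0.9236
Put-call parity: C − P = S·e^(−qT) − K·e^(−rT) = 210·0.9347 − 160·0.9236 = 196.2870 − 147.7760 = 48.5110
C = P + (C − P) = 7.95 + (48.5110) = 56.4610

$56.46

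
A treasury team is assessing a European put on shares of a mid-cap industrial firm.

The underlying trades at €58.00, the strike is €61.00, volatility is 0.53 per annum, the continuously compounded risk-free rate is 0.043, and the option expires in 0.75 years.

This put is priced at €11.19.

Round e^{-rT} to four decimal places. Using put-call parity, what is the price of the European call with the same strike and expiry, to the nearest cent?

€10.12

exp(−rT) = exp(−0.043·0.75) = 0.9683
Put-call parity: C − P = S − K·e^(−rT) = 58 − 61·0.9683 = 58 − 59.0663 = -1.0663
C = P + (C − P) = 11.19 + (-1.0663) = 10.1237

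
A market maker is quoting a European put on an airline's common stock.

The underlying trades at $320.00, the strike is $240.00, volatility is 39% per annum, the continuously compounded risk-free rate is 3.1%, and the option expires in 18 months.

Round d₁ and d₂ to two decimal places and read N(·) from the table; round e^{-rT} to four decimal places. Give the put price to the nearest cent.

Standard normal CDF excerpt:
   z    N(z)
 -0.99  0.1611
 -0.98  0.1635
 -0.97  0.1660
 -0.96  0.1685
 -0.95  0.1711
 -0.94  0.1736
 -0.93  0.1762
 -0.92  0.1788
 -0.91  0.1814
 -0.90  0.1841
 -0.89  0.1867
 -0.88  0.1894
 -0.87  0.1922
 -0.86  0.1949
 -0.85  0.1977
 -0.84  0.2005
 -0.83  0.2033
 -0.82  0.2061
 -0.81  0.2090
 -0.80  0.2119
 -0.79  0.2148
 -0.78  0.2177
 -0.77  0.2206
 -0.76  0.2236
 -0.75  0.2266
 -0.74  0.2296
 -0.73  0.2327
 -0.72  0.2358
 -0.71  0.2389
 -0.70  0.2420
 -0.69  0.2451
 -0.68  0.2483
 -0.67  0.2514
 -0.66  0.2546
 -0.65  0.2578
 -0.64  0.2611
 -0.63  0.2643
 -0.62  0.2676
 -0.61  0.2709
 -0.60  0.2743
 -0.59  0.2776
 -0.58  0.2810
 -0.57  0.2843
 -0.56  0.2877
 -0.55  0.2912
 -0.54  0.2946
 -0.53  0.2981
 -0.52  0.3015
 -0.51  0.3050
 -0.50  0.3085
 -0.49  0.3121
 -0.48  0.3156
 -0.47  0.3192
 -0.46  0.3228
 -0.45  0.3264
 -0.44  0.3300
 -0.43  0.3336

$18.40

T = 1.5;  σ√T = 0.4777
d₁ = [ln(320/240) + (0.031 + 0.39²/2)·1.5] / 0.4777 = [0.2877 + 0.1606] / 0.4777 = 0.9385 ≈ 0.94
d₂ = d₁ − σ√T = 0.9385 − 0.4777 = 0.4608 ≈ 0.46
exp(−rT) = exp(−0.031·1.5) = 0.9546
N(−d₂) = N(-0.46) = 0.3228;  N(−d₁) = N(-0.94) = 0.1736
P = 240·0.9546·0.3228 − 320·0.1736 = 73.9548 − 55.5520 = 18.4028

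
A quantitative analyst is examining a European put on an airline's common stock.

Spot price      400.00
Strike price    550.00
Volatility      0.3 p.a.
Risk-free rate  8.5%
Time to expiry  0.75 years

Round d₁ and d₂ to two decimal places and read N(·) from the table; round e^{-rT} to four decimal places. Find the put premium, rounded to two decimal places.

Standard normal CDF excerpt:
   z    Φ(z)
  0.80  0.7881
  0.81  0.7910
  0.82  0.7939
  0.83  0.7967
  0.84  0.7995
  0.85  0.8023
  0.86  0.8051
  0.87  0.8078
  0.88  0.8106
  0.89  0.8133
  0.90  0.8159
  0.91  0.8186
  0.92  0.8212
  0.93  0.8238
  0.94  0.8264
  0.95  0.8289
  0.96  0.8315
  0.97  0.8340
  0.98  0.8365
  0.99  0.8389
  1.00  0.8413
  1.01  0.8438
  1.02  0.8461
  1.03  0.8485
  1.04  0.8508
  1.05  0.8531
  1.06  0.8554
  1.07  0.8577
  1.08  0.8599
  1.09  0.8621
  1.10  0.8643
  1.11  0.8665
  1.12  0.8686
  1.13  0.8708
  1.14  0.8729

126.20

T = 0.75;  σ√T = 0.2598
ln(S/K) + (r + σ²/2)T = ln(400/550) + (0.085 + 0.3²/2)·0.75 = -0.3185 + 0.0975 = -0.2210
d₁ = -0.2210 / 0.2598 = -0.8505 → -0.85
d₂ = d₁ − σ√T = -0.8505 − 0.2598 = -1.1103 → -1.11
e^(−rT) = e^(−0.085·0.75) = 0.9382
N(−d₂) = N(1.11) = 0.8665;  N(−d₁) = N(0.85) = 0.8023
P = 550·0.9382·0.8665 − 400·0.8023 = 447.1227 − 320.9200 = 126.2027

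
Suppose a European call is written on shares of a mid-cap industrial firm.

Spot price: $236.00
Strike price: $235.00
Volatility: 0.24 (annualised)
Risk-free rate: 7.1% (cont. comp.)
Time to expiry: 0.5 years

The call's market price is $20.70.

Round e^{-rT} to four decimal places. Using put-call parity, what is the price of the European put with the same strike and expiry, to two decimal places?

e^(−rT) = e^(−0.071·0.5) = 0.9651
Put-call parity: C − P = S − K·e^(−rT) = 236 − 235·0.9651 = 236 − 226.7985 = 9.2015
P = C − (C − P) = 20.70 − (9.2015) = 11.4985

$11.50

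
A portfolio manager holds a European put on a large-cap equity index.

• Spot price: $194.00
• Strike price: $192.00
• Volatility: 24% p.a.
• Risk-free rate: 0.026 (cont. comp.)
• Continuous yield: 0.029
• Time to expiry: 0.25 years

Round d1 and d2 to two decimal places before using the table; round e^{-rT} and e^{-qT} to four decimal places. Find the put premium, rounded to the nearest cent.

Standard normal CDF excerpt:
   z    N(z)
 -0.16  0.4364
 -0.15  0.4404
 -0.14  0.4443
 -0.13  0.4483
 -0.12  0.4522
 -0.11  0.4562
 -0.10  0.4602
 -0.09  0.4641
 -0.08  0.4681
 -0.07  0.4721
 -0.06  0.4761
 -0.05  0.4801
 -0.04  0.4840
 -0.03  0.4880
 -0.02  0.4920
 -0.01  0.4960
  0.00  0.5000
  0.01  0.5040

$8.28

σ√T = 0.24 × 0.5000 = 0.1200
ln(S/K) + (r − q + σ²/2)T = ln(194/192) + (0.026 − 0.029 + 0.24²/2)·0.25 = 0.0104 + 0.0064 = 0.0168
d₁ = 0.0168 / 0.1200 = 0.1401 ≈ 0.14
d₂ = d₁ − σ√T = 0.1401 − 0.1200 = 0.0201 ≈ 0.02
exp(−qT) = exp(−0.029·0.25) = 0.9928;  exp(−rT) = exp(−0.026·0.25) = 0.9935
N(−d₂) = N(-0.02) = 0.4920;  N(−d₁) = N(-0.14) = 0.4443
P = 192·0.9935·0.4920 − 194·0.9928·0.4443 = 93.8500 − 85.5736 = 8.2764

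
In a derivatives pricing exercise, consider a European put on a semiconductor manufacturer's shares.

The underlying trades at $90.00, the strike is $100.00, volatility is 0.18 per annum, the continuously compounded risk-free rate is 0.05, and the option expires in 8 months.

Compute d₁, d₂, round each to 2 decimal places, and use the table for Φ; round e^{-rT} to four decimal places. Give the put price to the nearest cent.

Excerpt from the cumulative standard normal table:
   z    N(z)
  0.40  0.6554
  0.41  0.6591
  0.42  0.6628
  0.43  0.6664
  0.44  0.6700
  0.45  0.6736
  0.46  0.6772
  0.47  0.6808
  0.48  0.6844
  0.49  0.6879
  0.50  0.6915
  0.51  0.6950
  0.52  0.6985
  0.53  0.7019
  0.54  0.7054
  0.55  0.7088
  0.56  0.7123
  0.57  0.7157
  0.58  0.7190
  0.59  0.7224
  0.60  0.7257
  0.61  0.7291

$9.24

σ√T = 0.18·√0.6667 = 0.1470
d₁ = [ln(90/100) + (0.05 + 0.18²/2)·0.6667] / 0.1470 = [-0.1054 + 0.0441] / 0.1470 = -0.4166 ⇒ -0.42
d₂ = d₁ − σ√T = -0.4166 − 0.1470 = -0.5636 ⇒ -0.56
e^(−rT) = e^(−0.05·0.6667) = 0.9672
N(−d₂) = N(0.56) = 0.7123;  N(−d₁) = N(0.42) = 0.6628
P = 100·0.9672·0.7123 − 90·0.6628 = 68.8937 − 59.6520 = 9.2417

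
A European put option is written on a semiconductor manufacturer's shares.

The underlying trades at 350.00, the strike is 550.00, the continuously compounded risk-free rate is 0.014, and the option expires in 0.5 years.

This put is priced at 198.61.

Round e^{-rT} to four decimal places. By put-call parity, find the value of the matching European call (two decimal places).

exp(−rT) = exp(−0.014·0.5) = 0.9930
Put-call parity: C − P = S − K·e^(−rT) = 350 − 550·0.9930 = 350 − 546.1500 = -196.1500
C = P + (C − P) = 198.61 + (-196.1500) = 2.4600

2.46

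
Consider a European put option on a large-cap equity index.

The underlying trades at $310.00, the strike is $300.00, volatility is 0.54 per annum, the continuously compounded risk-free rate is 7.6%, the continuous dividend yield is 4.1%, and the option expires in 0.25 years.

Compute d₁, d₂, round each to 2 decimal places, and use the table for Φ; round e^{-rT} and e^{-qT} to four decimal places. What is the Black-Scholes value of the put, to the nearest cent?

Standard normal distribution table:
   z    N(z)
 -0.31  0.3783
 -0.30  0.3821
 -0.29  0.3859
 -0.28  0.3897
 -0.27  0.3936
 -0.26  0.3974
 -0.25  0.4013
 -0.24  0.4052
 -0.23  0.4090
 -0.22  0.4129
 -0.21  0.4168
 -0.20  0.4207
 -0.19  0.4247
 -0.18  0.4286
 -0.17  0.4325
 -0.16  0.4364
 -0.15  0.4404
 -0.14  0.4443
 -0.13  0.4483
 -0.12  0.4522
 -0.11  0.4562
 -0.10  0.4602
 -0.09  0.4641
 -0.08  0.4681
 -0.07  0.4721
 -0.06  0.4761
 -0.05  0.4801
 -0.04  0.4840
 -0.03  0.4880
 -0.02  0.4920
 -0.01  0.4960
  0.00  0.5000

$26.42

T = 0.25;  σ√T = 0.2700
ln(S/K) + (r − q + σ²/2)T = ln(310/300) + (0.076 − 0.041 + 0.54²/2)·0.25 = 0.0328 + 0.0452 = 0.0780
d₁ = 0.0780 / 0.2700 = 0.2889 which rounds to 0.29
d₂ = d₁ − σ√T = 0.2889 − 0.2700 = 0.0189 which rounds to 0.02
exp(−qT) = exp(−0.041·0.25) = 0.9898;  exp(−rT) = exp(−0.076·0.25) = 0.9812
P = 300·0.9812·N(-0.02) − 310·0.9898·N(-0.29) = 300·0.9812·0.4920 − 310·0.9898·0.3859 = 144.8251 − 118.4088 = 26.4163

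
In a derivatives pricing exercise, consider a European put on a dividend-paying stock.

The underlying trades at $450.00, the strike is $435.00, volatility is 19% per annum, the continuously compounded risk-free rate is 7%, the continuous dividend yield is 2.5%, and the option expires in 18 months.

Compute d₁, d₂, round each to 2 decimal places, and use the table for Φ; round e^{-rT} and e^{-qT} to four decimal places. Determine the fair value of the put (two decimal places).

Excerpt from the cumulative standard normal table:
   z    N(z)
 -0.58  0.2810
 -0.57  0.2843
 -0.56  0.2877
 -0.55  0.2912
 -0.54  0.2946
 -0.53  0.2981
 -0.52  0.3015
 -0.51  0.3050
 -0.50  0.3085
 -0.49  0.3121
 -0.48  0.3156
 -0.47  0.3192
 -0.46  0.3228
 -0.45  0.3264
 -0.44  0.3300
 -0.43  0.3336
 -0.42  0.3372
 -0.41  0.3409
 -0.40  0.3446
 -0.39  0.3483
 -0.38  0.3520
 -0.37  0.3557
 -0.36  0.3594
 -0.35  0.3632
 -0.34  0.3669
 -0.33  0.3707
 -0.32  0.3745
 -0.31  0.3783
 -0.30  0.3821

σ√T = 0.19·√1.5 = 0.2327
d₁ = [ln(450/435) + (0.07 − 0.025 + ½·0.19²)·1.5] / (σ√T) = (0.0339 + 0.0946) / 0.2327 = 0.5521 ⇒ 0.55
d₂ = 0.5521 − 0.2327 = 0.3194 ⇒ 0.32
exp(−qT) = exp(−0.025·1.5) = 0.9632;  exp(−rT) = exp(−0.07·1.5) = 0.9003
N(−d₂) = N(-0.32) = 0.3745;  N(−d₁) = N(-0.55) = 0.2912
P = 435·0.9003·0.3745 − 450·0.9632·0.2912 = 146.6656 − 126.2177 = 20.4479

$20.45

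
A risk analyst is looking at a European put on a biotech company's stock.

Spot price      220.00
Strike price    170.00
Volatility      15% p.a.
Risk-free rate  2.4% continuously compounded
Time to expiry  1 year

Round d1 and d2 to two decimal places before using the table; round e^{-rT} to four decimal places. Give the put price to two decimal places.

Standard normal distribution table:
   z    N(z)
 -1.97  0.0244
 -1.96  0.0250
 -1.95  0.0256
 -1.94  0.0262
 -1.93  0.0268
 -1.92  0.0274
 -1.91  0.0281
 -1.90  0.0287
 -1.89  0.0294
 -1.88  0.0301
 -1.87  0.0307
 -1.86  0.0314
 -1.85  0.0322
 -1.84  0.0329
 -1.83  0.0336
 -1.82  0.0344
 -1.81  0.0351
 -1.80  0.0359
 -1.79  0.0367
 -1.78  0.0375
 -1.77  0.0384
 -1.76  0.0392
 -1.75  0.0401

σ√T = 0.15 × 1.0000 = 0.1500
d₁ = [ln(220/170) + (0.024 + ½·0.15²)·1] / (σ√T) = (0.2578 + 0.0353) / 0.1500 = 1.9539 which rounds to 1.95
d₂ = 1.9539 − 0.1500 = 1.8039 which rounds to 1.80
e^(−rT) = e^(−0.024·1) = 0.9763
P = 170·0.9763·N(-1.80) − 220·N(-1.95) = 170·0.9763·0.0359 − 220·0.0256 = 5.9584 − 5.6320 = 0.3264

0.33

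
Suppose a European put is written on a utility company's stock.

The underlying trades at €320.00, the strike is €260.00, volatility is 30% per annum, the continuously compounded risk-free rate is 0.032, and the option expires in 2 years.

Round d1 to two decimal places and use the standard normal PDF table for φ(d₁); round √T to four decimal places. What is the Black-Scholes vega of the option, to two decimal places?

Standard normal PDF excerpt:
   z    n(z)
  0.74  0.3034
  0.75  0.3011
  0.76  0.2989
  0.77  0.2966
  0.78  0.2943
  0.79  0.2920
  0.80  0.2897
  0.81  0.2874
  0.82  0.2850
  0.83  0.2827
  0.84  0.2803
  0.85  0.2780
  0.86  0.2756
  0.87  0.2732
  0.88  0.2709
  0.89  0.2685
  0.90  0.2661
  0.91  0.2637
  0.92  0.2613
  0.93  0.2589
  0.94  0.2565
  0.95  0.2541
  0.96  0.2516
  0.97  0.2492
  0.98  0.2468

125.81

σ√T = 0.3 × 1.4142 = 0.4243
ln(S/K) + (r + σ²/2)T = ln(320/260) + (0.032 + 0.3²/2)·2 = 0.2076 + 0.1540 = 0.3616
d₁ = 0.3616 / 0.4243 = 0.8524 → 0.85
√T = √2 = 1.4142
φ(d₁) = φ(0.85) = 0.2780
vega = S·φ(d₁)·√T = 320·0.2780·1.4142 = 125.8072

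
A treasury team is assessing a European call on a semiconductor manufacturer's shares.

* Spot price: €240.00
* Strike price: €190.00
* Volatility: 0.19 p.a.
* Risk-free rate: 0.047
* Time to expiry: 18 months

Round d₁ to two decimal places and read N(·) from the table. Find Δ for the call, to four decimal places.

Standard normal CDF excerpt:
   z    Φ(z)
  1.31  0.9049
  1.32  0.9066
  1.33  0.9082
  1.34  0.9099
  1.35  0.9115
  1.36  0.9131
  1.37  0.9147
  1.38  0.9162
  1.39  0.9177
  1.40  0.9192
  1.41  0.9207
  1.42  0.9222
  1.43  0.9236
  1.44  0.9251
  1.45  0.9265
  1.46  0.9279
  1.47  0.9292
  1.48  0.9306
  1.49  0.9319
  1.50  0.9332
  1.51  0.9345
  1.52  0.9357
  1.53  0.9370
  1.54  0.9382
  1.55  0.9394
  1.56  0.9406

0.9222

T = 1.5;  σ√T = 0.2327
d₁ = [ln(240/190) + (0.047 + ½·0.19²)·1.5] / (σ√T) = (0.2336 + 0.0976) / 0.2327 = 1.4232 which rounds to 1.42
N(d₁) = N(1.42) = 0.9222
Δ_call = N(d₁) = 0.9222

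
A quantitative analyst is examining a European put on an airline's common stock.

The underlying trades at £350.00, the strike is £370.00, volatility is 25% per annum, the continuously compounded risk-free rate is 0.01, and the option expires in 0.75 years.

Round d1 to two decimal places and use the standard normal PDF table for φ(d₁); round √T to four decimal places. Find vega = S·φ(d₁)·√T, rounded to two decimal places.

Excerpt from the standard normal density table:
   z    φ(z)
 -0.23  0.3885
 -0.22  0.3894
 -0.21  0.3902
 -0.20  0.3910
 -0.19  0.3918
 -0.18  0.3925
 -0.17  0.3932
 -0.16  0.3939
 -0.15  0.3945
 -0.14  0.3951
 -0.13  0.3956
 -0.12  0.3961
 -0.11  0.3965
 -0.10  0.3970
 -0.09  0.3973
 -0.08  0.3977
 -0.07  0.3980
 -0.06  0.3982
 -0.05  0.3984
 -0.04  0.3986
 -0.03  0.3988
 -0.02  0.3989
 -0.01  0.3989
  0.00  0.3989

120.18

T = 0.75;  σ√T = 0.2165
d₁ = [ln(350/370) + (0.01 + 0.25²/2)·0.75] / 0.2165 = [-0.0556 + 0.0309] / 0.2165 = -0.1138 ≈ -0.11
√T = √0.75 = 0.8660
φ(d₁) = φ(-0.11) = 0.3965
vega = S·φ(d₁)·√T = 350·0.3965·0.8660 = 120.1792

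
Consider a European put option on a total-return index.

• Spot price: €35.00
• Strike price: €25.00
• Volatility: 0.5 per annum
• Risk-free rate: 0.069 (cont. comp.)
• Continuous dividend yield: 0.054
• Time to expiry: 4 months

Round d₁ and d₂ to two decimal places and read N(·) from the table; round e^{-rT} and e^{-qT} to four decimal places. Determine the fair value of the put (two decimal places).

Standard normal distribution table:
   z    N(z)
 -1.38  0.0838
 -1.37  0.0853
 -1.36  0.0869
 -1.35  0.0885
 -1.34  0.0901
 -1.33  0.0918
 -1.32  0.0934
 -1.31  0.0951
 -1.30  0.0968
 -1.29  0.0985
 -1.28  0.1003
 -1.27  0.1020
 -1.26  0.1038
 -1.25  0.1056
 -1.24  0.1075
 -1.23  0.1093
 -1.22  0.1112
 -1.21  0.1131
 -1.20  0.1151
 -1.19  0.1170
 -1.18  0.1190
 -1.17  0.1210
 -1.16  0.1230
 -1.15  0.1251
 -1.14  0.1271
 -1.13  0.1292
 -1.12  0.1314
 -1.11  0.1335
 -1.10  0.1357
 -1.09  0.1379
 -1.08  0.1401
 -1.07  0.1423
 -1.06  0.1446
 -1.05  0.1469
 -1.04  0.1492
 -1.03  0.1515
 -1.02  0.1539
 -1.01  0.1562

€0.49

T = 0.3333;  σ√T = 0.2887
ln(S/K) + (r − q + σ²/2)T = ln(35/25) + (0.069 − 0.054 + 0.5²/2)·0.3333 = 0.3365 + 0.0467 = 0.3831
d₁ = 0.3831 / 0.2887 = 1.3272 → 1.33
d₂ = d₁ − σ√T = 1.3272 − 0.2887 = 1.0386 → 1.04
exp(−qT) = exp(−0.054·0.3333) = 0.9822;  exp(−rT) = exp(−0.069·0.3333) = 0.9773
P = 25·0.9773·N(-1.04) − 35·0.9822·N(-1.33) = 25·0.9773·0.1492 − 35·0.9822·0.0918 = 3.6453 − 3.1558 = 0.4895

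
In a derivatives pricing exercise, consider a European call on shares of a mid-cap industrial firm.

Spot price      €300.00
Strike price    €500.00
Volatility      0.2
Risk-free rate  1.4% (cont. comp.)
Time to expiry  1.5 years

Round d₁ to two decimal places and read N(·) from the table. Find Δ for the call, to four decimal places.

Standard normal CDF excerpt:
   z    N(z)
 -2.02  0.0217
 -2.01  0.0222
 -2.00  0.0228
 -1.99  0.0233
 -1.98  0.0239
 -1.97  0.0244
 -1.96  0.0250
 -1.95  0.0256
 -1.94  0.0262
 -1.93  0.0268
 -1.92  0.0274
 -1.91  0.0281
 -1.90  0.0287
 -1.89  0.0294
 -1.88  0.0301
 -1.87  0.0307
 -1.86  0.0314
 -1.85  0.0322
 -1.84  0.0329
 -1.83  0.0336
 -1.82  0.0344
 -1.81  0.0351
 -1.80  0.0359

0.0301

σ√T = 0.2 × 1.2247 = 0.2449
d₁ = [ln(300/500) + (0.014 + ½·0.2²)·1.5] / (σ√T) = (-0.5108 + 0.0510) / 0.2449 = -1.8772 ⇒ -1.88
N(d₁) = N(-1.88) = 0.0301
Δ_call = N(d₁) = 0.0301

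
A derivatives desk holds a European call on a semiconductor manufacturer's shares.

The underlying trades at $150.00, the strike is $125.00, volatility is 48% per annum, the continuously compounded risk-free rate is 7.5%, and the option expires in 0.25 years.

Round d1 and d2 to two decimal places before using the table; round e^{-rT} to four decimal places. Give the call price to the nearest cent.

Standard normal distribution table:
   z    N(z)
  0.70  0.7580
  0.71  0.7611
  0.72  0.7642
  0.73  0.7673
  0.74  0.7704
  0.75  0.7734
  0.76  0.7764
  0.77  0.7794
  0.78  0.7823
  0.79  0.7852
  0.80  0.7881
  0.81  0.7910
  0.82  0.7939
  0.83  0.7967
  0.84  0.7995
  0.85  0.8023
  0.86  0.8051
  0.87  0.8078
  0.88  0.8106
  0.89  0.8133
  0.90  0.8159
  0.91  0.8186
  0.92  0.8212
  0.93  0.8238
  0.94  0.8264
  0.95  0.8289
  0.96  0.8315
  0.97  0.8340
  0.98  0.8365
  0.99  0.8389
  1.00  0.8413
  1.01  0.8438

T = 0.25;  σ√T = 0.2400
ln(S/K) + (r + σ²/2)T = ln(150/125) + (0.075 + 0.48²/2)·0.25 = 0.1823 + 0.0475 = 0.2299
d₁ = 0.2299 / 0.2400 = 0.9578 which rounds to 0.96
d₂ = d₁ − σ√T = 0.9578 − 0.2400 = 0.7178 which rounds to 0.72
exp(−rT) = exp(−0.075·0.25) = 0.9814
N(d₁) = N(0.96) = 0.8315;  N(d₂) = N(0.72) = 0.7642
C = 150·0.8315 − 125·0.9814·0.7642 = 124.7250 − 93.7482 = 30.9768

$30.98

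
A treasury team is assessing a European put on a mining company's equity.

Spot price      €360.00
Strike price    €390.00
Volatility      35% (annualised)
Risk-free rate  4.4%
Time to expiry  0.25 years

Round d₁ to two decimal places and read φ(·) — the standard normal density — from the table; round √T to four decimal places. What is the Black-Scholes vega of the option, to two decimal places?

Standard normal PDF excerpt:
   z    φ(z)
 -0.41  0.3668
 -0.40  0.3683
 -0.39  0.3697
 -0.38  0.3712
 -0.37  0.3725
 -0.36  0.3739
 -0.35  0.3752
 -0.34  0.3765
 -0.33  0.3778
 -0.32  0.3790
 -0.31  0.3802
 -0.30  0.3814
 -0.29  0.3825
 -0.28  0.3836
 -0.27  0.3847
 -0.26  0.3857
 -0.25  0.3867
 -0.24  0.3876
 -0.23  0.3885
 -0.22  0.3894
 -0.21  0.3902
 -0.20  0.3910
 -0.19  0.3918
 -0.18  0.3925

68.44

σ√T = 0.35·√0.25 = 0.1750
d₁ = [ln(360/390) + (0.044 + 0.35²/2)·0.25] / 0.1750 = [-0.0800 + 0.0263] / 0.1750 = -0.3070 → -0.31
√T = √0.25 = 0.5000
φ(d₁) = φ(-0.31) = 0.3802
vega = S·φ(d₁)·√T = 360·0.3802·0.5000 = 68.4360
(Call and put vega coincide under Black-Scholes.)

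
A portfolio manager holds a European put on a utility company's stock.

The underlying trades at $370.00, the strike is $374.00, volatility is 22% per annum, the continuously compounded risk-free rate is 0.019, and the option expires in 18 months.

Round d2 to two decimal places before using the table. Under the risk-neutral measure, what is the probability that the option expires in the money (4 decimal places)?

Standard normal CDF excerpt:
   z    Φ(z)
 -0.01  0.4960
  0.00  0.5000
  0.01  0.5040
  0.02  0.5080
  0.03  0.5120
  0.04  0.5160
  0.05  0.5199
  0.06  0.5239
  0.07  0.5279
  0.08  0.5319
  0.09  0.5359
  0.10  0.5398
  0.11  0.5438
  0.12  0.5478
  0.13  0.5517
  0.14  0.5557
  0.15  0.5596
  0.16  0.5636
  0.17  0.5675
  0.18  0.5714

T = 1.5;  σ√T = 0.2694
d₁ = [ln(370/374) + (0.019 + 0.22²/2)·1.5] / 0.2694 = [-0.0108 + 0.0648] / 0.2694 = 0.2006 which rounds to 0.20
d₂ = d₁ − σ√T = 0.2006 − 0.2694 = -0.0689 which rounds to -0.07
Risk-neutral Pr[S_T < K] = N(−d₂) = N(0.07) = 0.5279

0.5279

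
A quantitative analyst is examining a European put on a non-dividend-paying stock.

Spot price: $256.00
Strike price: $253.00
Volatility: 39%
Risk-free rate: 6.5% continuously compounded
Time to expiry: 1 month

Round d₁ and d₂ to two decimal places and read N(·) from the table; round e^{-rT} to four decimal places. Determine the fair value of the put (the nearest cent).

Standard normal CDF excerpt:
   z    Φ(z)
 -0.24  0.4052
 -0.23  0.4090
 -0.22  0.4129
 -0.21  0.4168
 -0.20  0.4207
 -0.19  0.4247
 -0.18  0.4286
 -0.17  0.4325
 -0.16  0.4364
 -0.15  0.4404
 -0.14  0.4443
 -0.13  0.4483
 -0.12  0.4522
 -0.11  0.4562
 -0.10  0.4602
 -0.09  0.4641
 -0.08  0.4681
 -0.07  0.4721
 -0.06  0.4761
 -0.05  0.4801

$9.10

T = 0.08333;  σ√T = 0.1126
d₁ = [ln(256/253) + (0.065 + 0.39²/2)·0.08333] / 0.1126 = [0.0118 + 0.0118] / 0.1126 = 0.2091 ≈ 0.21
d₂ = d₁ − σ√T = 0.2091 − 0.1126 = 0.0965 ≈ 0.10
e^(−rT) = e^(−0.065·0.08333) = 0.9946
N(−d₂) = N(-0.10) = 0.4602;  N(−d₁) = N(-0.21) = 0.4168
P = 253·0.9946·0.4602 − 256·0.4168 = 115.8019 − 106.7008 = 9.1011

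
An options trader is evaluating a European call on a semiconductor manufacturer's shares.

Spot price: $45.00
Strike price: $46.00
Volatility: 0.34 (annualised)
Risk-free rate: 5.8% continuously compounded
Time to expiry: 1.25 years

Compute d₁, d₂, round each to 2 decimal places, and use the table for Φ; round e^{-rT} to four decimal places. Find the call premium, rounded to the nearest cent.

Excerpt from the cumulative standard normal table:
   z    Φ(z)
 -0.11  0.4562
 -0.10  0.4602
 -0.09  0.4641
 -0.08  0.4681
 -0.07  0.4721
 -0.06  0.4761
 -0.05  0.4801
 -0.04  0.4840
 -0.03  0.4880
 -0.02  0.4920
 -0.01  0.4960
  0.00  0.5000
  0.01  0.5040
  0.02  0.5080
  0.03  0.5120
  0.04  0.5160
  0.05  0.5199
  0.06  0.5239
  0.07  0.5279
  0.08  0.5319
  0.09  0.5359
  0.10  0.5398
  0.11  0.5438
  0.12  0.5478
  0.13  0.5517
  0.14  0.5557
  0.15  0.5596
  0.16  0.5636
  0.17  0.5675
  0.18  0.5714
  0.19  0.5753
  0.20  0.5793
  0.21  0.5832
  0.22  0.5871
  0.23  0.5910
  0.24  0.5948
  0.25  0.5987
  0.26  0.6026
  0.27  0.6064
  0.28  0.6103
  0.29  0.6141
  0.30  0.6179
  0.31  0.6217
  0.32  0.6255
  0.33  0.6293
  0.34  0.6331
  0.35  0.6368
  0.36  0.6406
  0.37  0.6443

$7.78

σ√T = 0.34·√1.25 = 0.3801
d₁ = [ln(45/46) + (0.058 + ½·0.34²)·1.25] / (σ√T) = (-0.0220 + 0.1448) / 0.3801 = 0.3230 ⇒ 0.32
d₂ = 0.3230 − 0.3801 = -0.0572 ⇒ -0.06
exp(−rT) = exp(−0.058·1.25) = 0.9301
C = 45·N(0.32) − 46·0.9301·N(-0.06) = 45·0.6255 − 46·0.9301·0.4761 = 28.1475 − 20.3697 = 7.7778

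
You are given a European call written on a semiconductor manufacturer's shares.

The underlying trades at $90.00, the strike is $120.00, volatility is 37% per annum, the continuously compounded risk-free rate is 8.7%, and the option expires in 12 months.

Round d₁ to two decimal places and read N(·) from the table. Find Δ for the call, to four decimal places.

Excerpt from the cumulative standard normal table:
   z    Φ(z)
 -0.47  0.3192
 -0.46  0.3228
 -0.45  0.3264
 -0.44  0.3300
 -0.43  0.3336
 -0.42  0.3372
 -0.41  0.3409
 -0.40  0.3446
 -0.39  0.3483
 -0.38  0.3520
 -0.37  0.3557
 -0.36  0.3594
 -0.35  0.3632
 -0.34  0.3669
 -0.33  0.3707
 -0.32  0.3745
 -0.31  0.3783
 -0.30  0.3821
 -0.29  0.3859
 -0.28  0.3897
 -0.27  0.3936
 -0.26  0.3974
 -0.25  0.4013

σ√T = 0.37·√1 = 0.3700
d₁ = [ln(90/120) + (0.087 + 0.37²/2)·1] / 0.3700 = [-0.2877 + 0.1554] / 0.3700 = -0.3574 which rounds to -0.36
N(d₁) = N(-0.36) = 0.3594
Δ_call = N(d₁) = 0.3594

0.3594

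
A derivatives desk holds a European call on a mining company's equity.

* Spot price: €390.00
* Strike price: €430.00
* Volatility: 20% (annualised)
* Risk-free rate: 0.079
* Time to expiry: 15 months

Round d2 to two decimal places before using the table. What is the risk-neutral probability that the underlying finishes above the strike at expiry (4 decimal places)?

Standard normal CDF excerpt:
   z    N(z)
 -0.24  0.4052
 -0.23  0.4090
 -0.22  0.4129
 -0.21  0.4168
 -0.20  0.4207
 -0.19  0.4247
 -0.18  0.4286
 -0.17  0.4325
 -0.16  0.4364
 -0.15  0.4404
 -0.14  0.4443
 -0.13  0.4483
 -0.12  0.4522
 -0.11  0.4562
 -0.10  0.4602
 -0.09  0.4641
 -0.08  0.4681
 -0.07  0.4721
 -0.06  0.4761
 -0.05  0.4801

0.4562

T = 1.25;  σ√T = 0.2236
d₁ = [ln(390/430) + (0.079 + 0.2²/2)·1.25] / 0.2236 = [-0.0976 + 0.1237] / 0.2236 = 0.1168 which rounds to 0.12
d₂ = d₁ − σ√T = 0.1168 − 0.2236 = -0.1068 which rounds to -0.11
Risk-neutral Pr[S_T > K] = N(d₂) = N(-0.11) = 0.4562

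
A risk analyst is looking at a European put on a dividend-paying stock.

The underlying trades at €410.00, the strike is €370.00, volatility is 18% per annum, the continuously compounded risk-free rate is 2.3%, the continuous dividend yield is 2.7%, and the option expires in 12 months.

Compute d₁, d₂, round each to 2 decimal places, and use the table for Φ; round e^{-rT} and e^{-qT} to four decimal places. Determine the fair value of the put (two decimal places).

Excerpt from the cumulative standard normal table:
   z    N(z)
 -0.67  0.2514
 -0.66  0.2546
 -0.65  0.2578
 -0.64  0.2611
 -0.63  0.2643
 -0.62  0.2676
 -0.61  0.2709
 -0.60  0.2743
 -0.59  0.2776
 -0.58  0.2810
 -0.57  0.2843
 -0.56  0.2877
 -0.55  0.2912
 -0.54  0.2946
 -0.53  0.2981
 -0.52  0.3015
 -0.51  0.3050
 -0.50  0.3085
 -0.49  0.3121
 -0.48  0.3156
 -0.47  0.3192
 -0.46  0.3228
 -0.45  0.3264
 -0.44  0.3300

T = 1;  σ√T = 0.1800
ln(S/K) + (r − q + σ²/2)T = ln(410/370) + (0.023 − 0.027 + 0.18²/2)·1 = 0.1027 + 0.0122 = 0.1149
d₁ = 0.1149 / 0.1800 = 0.6381 → 0.64
d₂ = d₁ − σ√T = 0.6381 − 0.1800 = 0.4581 → 0.46
exp(−qT) = exp(−0.027·1) = 0.9734;  exp(−rT) = exp(−0.023·1) = 0.9773
P = 370·0.9773·N(-0.46) − 410·0.9734·N(-0.64) = 370·0.9773·0.3228 − 410·0.9734·0.2611 = 116.7248 − 104.2034 = 12.5214

€12.52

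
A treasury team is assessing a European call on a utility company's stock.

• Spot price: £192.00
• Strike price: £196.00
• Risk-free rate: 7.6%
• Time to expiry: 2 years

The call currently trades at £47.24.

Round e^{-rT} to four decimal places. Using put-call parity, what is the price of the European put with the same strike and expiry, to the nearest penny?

£23.60

exp(−rT) = exp(−0.076·2) = 0.8590
Put-call parity: C − P = S − K·e^(−rT) = 192 − 196·0.8590 = 192 − 168.3640 = 23.6360
P = C − (C − P) = 47.24 − (23.6360) = 23.6040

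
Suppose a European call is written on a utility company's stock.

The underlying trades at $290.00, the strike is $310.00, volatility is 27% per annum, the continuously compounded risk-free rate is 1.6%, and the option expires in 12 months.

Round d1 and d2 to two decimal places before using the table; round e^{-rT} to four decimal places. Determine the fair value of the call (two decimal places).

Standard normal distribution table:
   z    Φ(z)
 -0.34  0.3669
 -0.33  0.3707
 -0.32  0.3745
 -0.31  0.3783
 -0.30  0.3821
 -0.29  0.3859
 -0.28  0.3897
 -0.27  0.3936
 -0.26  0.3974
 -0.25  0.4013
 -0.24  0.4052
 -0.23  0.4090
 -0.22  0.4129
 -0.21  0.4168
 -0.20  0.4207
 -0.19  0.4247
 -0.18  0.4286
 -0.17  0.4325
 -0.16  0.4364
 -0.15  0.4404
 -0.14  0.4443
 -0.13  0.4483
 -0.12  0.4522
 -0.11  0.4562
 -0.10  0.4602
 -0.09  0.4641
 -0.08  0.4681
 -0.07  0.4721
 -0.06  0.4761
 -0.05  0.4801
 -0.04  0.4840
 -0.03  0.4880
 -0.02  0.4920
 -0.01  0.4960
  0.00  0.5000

$24.98

σ√T = 0.27·√1 = 0.2700
d₁ = [ln(290/310) + (0.016 + 0.27²/2)·1] / 0.2700 = [-0.0667 + 0.0525] / 0.2700 = -0.0527 → -0.05
d₂ = d₁ − σ√T = -0.0527 − 0.2700 = -0.3227 → -0.32
e^(−rT) = e^(−0.016·1) = 0.9841
C = 290·N(-0.05) − 310·0.9841·N(-0.32) = 290·0.4801 − 310·0.9841·0.3745 = 139.2290 − 114.2491 = 24.9799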